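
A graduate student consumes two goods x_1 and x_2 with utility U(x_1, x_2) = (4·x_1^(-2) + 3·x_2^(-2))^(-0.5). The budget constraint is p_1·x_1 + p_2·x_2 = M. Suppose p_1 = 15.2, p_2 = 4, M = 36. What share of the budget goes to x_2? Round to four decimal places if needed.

share on x_2 = 0.2717

Substitute x_2 = (x_2/x_1)·x_1 into the budget: x_1* = M/(p_1 + p_2·(x_2/x_1)).
Numerically x_2/x_1 = 1.4178, so x_1* = 36/(15.2 + 4·1.4178) = 1.7249 and x_2* = 1.4178·1.7249 = 2.4455.
Expenditure on x_2: 4·2.4455 = 9.7821; share = 0.2717.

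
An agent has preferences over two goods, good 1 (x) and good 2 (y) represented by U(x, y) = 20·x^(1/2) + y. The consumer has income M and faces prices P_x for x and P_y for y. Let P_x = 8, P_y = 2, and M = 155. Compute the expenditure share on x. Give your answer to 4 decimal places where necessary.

Set MRS = P_x/P_y: 10·x^(−1/2) = P_x/P_y.
Thus x* = (10·P_y/P_x)² — independent of M — with the rest of income spent on y.
Plugging in: x* = (10·2/8)² = 6.25, y* = 52.5.
Expenditure on x: 8·6.25 = 50; share = 0.3226.

share on x = 0.3226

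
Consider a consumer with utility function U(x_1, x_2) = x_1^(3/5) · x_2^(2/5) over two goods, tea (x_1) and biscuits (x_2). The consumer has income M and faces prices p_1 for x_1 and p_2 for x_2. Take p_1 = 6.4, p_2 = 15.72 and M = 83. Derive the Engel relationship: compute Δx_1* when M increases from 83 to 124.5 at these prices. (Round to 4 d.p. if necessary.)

The MRS is (3/2)·x_2/x_1. Set MRS = p_1/p_2.
Rearranging, p_2·x_2 = (2/3)·p_1·x_1. Substituting into the budget gives p_1·x_1·(1 + (2/3)) = M.
Demand: x_1*(p_1,p_2,M) = 0.6·M/p_1 and x_2* = 0.4·M/p_2.
At p_1=6.4, p_2=15.72, M=83: x_1* = 0.6·83/6.4 = 7.7812.
At M' = 124.5: x_1* = 11.6719. Change: 11.6719 − 7.7812 = 3.8906.

Δx_1* = 3.8906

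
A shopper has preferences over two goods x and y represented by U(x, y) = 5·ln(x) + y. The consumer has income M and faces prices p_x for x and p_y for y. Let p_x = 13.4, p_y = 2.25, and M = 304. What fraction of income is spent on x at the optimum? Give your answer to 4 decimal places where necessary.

MU_x = 5/x, MU_y = 1. Tangency: 5/x = p_x/p_y.
So x*(p_x,p_y) = 5·p_y/p_x, independent of income; and y* = (M − 5·p_y)/p_y.
At the given prices: x* = 5·2.25/13.4 = 0.8396, and y* = 130.1111.
Expenditure on x: 13.4·0.8396 = 11.25; share = 0.037.

share on x = 0.037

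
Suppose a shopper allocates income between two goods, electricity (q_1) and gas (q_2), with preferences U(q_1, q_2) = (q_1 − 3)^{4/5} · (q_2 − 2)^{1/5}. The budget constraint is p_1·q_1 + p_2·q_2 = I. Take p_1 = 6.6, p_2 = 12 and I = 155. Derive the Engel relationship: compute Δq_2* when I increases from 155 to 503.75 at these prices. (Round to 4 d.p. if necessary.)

Let q_1' = q_1−3, q_2' = q_2−2. MRS = 4·q_2'/q_1' = p_1/p_2.
Substituting into the budget: q_1* = 3 + 0.8·(I − 3·p_1 − 2·p_2)/p_1, and q_2* = 2 + 0.2·(…)/p_2.
Discretionary income = 155 − 3·6.6 − 2·12 = 111.2; q_2* = 2 + 0.2·111.2/12 = 3.8533.
At I' = 503.75: q_2* = 9.6658. Change: 9.6658 − 3.8533 = 5.8125.

Δq_2* = 5.8125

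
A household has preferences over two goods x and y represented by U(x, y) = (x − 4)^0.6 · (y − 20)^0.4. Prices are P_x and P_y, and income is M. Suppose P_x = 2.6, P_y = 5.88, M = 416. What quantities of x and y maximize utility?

This is Cobb-Douglas in (x−4, y−20): tangency gives 0.6·P_y·(y−20) = 0.4·P_x·(x−4).
After buying the subsistence bundle (4, 20), a share 0.6 of the remaining income goes to x: x* = 4 + 0.6·(M − 4P_x − 20P_y)/P_x.
Discretionary income = 416 − 4·2.6 − 20·5.88 = 288; x* = 4 + 0.6·288/2.6 = 70.4615; y* = 20 + 0.4·288/5.88 = 39.5918.

x* = 70.4615, y* = 39.5918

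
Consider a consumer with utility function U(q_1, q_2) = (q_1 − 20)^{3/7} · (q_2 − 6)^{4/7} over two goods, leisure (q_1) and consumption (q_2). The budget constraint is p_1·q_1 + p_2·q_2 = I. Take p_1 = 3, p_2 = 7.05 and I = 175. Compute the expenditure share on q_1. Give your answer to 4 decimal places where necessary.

This is Cobb-Douglas in (q_1−20, q_2−6): tangency gives 3/7·p_2·(q_2−6) = 4/7·p_1·(q_1−20).
After buying the subsistence bundle (20, 6), a share 3/7 of the remaining income goes to q_1: q_1* = 20 + 3/7·(I − 20p_1 − 6p_2)/p_1.
Discretionary income = 175 − 20·3 − 6·7.05 = 72.7; q_1* = 20 + 3/7·72.7/3 = 30.3857; q_2* = 6 + 4/7·72.7/7.05 = 11.8926.
Expenditure on q_1: 3·30.3857 = 91.1571; share = 0.5209.

share on q_1 = 0.5209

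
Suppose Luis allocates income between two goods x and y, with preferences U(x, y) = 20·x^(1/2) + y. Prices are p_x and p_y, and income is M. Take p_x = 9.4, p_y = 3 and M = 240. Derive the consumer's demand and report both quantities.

Set MRS = p_x/p_y: 10·x^(−1/2) = p_x/p_y.
Thus x* = (10·p_y/p_x)² — independent of M — with the rest of income spent on y.
Plugging in: x* = (10·3/9.4)² = 10.1856, y* = 48.0851.

x* = 10.1856, y* = 48.0851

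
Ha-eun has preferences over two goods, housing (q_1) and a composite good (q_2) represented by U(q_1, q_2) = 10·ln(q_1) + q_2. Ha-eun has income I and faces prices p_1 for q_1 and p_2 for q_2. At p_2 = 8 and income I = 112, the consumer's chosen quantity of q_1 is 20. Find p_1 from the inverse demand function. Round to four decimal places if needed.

Set MRS = p_1/p_2: (10/q_1)/1 = p_1/p_2.
So q_1*(p_1,p_2) = 10·p_2/p_1, independent of income; and q_2* = (I − 10·p_2)/p_2.
Set q_1* = 20 in the demand function and solve for p_1: p_1 = 4.

p_1 = 4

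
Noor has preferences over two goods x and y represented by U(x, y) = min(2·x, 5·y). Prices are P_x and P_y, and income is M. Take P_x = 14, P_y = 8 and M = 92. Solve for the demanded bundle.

Here 5·14 + 2·8 = 86, giving x* = 5.3488 and y* = 2.1395.

x* = 5.3488, y* = 2.1395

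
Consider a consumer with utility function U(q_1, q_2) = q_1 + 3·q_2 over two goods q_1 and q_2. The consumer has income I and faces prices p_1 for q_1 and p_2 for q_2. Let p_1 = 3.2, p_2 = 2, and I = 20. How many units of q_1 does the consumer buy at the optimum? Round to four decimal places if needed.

q_1* = 0

Perfect substitutes: compare marginal utility per dollar. 1/p_1 vs 3/p_2 → 0.3125 vs 1.5.
q_2 gives more utility per dollar, so spend all income on q_2: q_2* = I/p_2, q_1* = 0.
Numerically: q_1* = 0, q_2* = 10.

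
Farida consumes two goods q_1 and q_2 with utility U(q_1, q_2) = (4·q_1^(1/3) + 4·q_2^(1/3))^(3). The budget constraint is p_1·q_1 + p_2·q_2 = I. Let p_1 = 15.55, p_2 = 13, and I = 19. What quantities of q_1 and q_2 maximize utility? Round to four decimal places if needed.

Numerically q_2/q_1 = 1.308219, so q_1* = 19/(15.55 + 13·1.308219) = 0.5836 and q_2* = 1.308219·0.5836 = 0.7635.

q_1* = 0.5836, q_2* = 0.7635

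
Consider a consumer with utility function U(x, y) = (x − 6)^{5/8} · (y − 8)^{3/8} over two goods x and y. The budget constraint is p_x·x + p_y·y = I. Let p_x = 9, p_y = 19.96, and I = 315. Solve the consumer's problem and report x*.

Let x' = x−6, y' = y−8. MRS = (5/3)·y'/x' = p_x/p_y.
After buying the subsistence bundle (6, 8), a share 0.625 of the remaining income goes to x: x* = 6 + 0.625·(I − 6p_x − 8p_y)/p_x.
Discretionary income = 315 − 6·9 − 8·19.96 = 101.32; x* = 6 + 0.625·101.32/9 = 13.0361.

x* = 13.0361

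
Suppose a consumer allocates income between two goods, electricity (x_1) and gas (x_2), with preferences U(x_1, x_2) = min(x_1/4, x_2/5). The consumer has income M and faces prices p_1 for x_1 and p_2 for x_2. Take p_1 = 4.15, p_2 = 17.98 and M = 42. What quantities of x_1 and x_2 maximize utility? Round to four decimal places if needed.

x_1* = 1.5775, x_2* = 1.9718

Demand: x_1*(p_1,p_2,M) = 4·M/(4·p_1 + 5·p_2), x_2* = 5·M/(4·p_1 + 5·p_2).
Here 4·4.15 + 5·17.98 = 106.5, giving x_1* = 1.5775 and x_2* = 1.9718.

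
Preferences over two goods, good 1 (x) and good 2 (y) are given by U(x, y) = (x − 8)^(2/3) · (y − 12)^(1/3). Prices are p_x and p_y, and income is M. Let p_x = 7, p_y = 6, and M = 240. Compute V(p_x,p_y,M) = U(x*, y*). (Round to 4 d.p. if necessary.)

V = 8.9125

Discretionary income = 240 − 8·7 − 12·6 = 112; x* = 8 + 2/3·112/7 = 18.6667; y* = 12 + 1/3·112/6 = 18.2222.
Utility at the optimum: U(18.6667, 18.2222) = 8.9125.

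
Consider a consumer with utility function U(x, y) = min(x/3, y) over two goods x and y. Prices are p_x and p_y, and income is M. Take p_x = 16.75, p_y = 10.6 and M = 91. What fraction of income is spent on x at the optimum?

share on x = 0.8258

With perfect complements, no substitution: consume in ratio x:y = 3:1.
Budget: p_x·x + p_y·(1/3)·x = M, so (3·p_x + p_y)·x = 3·M.
Demand: x*(p_x,p_y,M) = 3·M/(3·p_x + p_y), y* = M/(3·p_x + p_y).
Here 3·16.75 + 10.6 = 60.85, giving x* = 4.4864 and y* = 1.4955.
Expenditure on x: 16.75·4.4864 = 75.1479; share = 0.8258.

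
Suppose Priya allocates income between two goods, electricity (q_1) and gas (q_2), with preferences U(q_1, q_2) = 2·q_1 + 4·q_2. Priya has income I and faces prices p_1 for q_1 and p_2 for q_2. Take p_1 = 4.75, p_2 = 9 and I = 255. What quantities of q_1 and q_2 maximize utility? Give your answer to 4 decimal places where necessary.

q_1* = 0, q_2* = 28.3333

q_2 gives more utility per dollar, so spend all income on q_2: q_2* = I/p_2, q_1* = 0.
Numerically: q_1* = 0, q_2* = 28.3333.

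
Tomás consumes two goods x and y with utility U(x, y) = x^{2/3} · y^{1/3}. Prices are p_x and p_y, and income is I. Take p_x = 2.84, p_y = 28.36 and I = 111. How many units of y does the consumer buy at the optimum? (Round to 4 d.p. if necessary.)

The MRS is 2·y/x. Set MRS = p_x/p_y.
Rearranging, p_y·y = (1/2)·p_x·x. Substituting into the budget gives p_x·x·(1 + (1/2)) = I.
Demand: x*(p_x,p_y,I) = 2/3·I/p_x and y* = 1/3·I/p_y.
At p_x=2.84, p_y=28.36, I=111: y* = 1/3·111/28.36 = 1.3047.

y* = 1.3047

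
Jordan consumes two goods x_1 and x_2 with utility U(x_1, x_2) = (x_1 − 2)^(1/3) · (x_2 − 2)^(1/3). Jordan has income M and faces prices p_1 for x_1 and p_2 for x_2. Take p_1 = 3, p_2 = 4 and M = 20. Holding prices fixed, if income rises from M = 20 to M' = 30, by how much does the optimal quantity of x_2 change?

Δx_2* = 1.25

Substituting into the budget: x_1* = 2 + 0.5·(M − 2·p_1 − 2·p_2)/p_1, and x_2* = 2 + 0.5·(…)/p_2.
Discretionary income = 20 − 2·3 − 2·4 = 6; x_2* = 2 + 0.5·6/4 = 2.75.
At M' = 30: x_2* = 4. Change: 4 − 2.75 = 1.25.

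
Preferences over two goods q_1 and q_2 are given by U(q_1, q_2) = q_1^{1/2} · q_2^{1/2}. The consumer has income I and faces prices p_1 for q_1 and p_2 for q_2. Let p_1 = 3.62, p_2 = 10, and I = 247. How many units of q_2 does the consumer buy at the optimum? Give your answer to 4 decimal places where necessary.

q_2* = 12.35

Tangency: MRS = q_2/q_1 = p_1/p_2.
Rearranging, p_2·q_2 = p_1·q_1. Substituting into the budget gives p_1·q_1·(1 + 1) = I.
Demand: q_1*(p_1,p_2,I) = 0.5·I/p_1 and q_2* = 0.5·I/p_2.
At p_1=3.62, p_2=10, I=247: q_2* = 0.5·247/10 = 12.35.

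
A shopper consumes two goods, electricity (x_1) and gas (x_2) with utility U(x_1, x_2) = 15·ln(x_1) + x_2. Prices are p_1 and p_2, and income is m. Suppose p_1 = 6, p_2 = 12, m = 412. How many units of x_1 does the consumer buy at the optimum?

MU_x_1 = 15/x_1, MU_x_2 = 1. Tangency: 15/x_1 = p_1/p_2.
So x_1*(p_1,p_2) = 15·p_2/p_1, independent of income; and x_2* = (m − 15·p_2)/p_2.
At the given prices: x_1* = 15·12/6 = 30.

x_1* = 30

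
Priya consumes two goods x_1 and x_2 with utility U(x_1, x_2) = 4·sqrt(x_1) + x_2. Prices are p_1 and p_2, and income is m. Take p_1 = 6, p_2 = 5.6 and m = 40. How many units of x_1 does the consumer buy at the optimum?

x_1* = 3.4844

Set MRS = p_1/p_2: 2·x_1^(−1/2) = p_1/p_2.
Thus x_1* = (2·p_2/p_1)² — independent of m — with the rest of income spent on x_2.
Plugging in: x_1* = (2·5.6/6)² = 3.4844.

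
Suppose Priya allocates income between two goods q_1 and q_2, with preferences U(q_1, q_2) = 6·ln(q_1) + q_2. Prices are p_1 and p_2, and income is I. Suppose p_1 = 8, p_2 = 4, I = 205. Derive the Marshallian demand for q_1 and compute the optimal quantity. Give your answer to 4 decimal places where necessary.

q_1* = 3

Set MRS = p_1/p_2: (6/q_1)/1 = p_1/p_2.
So q_1*(p_1,p_2) = 6·p_2/p_1, independent of income; and q_2* = (I − 6·p_2)/p_2.
At the given prices: q_1* = 6·4/8 = 3.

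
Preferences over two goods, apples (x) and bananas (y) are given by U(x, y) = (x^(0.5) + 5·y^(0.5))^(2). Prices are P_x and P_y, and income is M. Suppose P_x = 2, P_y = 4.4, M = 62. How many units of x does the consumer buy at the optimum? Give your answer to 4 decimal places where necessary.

x* = 2.5074

From the CES first-order condition, (1/5)·(y/x)^(0.5) = P_x/P_y.
Hence y/x = (5·P_x/P_y)^(1/(0.5)), i.e. raised to the 2 power.
With the ratio pinned down, the budget gives x* = M/(P_x + P_y·(y/x)) and y* = (y/x)·x*.
Numerically y/x = 5.165289, so x* = 62/(2 + 4.4·5.165289) = 2.5074.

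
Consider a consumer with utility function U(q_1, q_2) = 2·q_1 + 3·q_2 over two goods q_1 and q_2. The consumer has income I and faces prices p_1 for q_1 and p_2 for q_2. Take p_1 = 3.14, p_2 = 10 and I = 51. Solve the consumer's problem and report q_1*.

q_1* = 16.242

Linear utility — the consumer picks whichever good has higher MU/price: 2/3.14 = 0.6369 vs 3/10 = 0.3.
q_1 gives more utility per dollar, so spend all income on q_1: q_1* = I/p_1, q_2* = 0.
Numerically: q_1* = 16.242, q_2* = 0.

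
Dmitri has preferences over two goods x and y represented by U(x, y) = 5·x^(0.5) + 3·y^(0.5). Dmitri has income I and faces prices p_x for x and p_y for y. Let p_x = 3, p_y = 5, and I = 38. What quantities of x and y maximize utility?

Substitute y = (y/x)·x into the budget: x* = I/(p_x + p_y·(y/x)).
Numerically y/x = 0.1296, so x* = 38/(3 + 5·0.1296) = 10.4167 and y* = 0.1296·10.4167 = 1.35.

x* = 10.4167, y* = 1.35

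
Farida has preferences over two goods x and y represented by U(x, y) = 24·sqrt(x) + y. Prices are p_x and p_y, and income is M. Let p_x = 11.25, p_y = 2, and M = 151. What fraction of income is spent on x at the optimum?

Set MRS = p_x/p_y: 12·x^(−1/2) = p_x/p_y.
Thus x* = (12·p_y/p_x)² — independent of M — with the rest of income spent on y.
Plugging in: x* = (12·2/11.25)² = 4.5511, y* = 49.9.
Expenditure on x: 11.25·4.5511 = 51.2; share = 0.3391.

share on x = 0.3391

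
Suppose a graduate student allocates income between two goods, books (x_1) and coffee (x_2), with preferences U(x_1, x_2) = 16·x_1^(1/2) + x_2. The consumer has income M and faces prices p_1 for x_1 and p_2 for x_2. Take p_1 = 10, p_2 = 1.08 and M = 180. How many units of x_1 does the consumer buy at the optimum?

Thus x_1* = (8·p_2/p_1)² — independent of M — with the rest of income spent on x_2.
Plugging in: x_1* = (8·1.08/10)² = 0.7465.

x_1* = 0.7465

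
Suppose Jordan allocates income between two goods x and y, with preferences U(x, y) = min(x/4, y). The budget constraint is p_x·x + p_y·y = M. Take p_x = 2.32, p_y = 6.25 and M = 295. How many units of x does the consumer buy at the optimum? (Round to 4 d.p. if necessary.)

Demand: x*(p_x,p_y,M) = 4·M/(4·p_x + p_y), y* = M/(4·p_x + p_y).
Here 4·2.32 + 6.25 = 15.53, giving x* = 75.982.

x* = 75.982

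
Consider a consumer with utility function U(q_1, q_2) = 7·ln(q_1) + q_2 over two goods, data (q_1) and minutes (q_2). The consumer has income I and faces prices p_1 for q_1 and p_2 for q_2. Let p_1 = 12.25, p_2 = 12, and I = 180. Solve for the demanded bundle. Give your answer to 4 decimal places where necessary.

q_1* = 6.8571, q_2* = 8

MU_q_1 = 7/q_1, MU_q_2 = 1. Tangency: 7/q_1 = p_1/p_2.
So q_1*(p_1,p_2) = 7·p_2/p_1, independent of income; and q_2* = (I − 7·p_2)/p_2.
At the given prices: q_1* = 7·12/12.25 = 6.8571, and q_2* = 8.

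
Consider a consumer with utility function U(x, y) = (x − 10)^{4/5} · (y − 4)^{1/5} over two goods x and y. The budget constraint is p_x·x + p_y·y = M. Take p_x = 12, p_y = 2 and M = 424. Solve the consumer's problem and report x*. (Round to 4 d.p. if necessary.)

Let x' = x−10, y' = y−4. MRS = 4·y'/x' = p_x/p_y.
Substituting into the budget: x* = 10 + 0.8·(M − 10·p_x − 4·p_y)/p_x, and y* = 4 + 0.2·(…)/p_y.
Discretionary income = 424 − 10·12 − 4·2 = 296; x* = 10 + 0.8·296/12 = 29.7333.

x* = 29.7333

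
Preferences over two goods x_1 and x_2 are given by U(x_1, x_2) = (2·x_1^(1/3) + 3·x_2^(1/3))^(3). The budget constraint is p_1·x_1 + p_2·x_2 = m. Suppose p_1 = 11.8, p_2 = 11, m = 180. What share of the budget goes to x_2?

share on x_2 = 0.6555

From the CES first-order condition, (2/3)·(x_2/x_1)^(2/3) = p_1/p_2.
Solve for the ratio: x_2/x_1 = [(3/2)·p_1/p_2]^(1.5).
With the ratio pinned down, the budget gives x_1* = m/(p_1 + p_2·(x_2/x_1)) and x_2* = (x_2/x_1)·x_1*.
Numerically x_2/x_1 = 2.041131, so x_1* = 180/(11.8 + 11·2.041131) = 5.2551 and x_2* = 2.041131·5.2551 = 10.7263.
Expenditure on x_2: 11·10.7263 = 117.9898; share = 0.6555.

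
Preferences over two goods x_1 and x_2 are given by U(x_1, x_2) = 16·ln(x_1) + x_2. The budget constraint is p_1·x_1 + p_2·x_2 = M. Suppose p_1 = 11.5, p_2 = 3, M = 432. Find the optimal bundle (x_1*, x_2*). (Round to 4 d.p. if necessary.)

x_1* = 4.1739, x_2* = 128

MU_x_1 = 16/x_1, MU_x_2 = 1. Tangency: 16/x_1 = p_1/p_2.
So x_1*(p_1,p_2) = 16·p_2/p_1, independent of income; and x_2* = (M − 16·p_2)/p_2.
At the given prices: x_1* = 16·3/11.5 = 4.1739, and x_2* = 128.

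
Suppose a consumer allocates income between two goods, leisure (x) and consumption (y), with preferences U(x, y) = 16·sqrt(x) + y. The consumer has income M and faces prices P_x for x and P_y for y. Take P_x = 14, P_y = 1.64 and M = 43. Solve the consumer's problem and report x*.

Set MRS = P_x/P_y: 8·x^(−1/2) = P_x/P_y.
Solve: √x = 8·P_y/P_x, so x*(P_x,P_y) = (8·P_y/P_x)², and y* = (M − P_x·x*)/P_y.
Plugging in: x* = (8·1.64/14)² = 0.8782.

x* = 0.8782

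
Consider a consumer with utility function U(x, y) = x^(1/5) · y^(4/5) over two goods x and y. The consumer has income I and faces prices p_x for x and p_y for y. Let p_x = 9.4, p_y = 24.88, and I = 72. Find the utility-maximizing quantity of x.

At p_x=9.4, p_y=24.88, I=72: x* = 0.2·72/9.4 = 1.5319.

x* = 1.5319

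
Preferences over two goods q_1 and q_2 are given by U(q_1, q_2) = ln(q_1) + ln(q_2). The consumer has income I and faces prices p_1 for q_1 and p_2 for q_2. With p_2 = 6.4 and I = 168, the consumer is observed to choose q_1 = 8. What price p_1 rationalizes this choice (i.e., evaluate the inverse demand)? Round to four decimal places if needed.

Tangency: MRS = q_2/q_1 = p_1/p_2.
So p_2·q_2 = p_1·q_1; combined with the budget, a share 0.5 of income goes to q_1.
Demand: q_1*(p_1,p_2,I) = 0.5·I/p_1 and q_2* = 0.5·I/p_2.
Set q_1* = 8 in the demand function and solve for p_1: p_1 = 10.5.

p_1 = 10.5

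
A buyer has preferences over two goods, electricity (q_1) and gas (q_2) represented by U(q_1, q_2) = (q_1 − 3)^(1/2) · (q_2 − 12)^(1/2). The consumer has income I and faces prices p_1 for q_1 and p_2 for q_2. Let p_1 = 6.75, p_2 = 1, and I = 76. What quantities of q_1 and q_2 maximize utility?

q_1* = 6.2407, q_2* = 33.875

Let q_1' = q_1−3, q_2' = q_2−12. MRS = q_2'/q_1' = p_1/p_2.
Substituting into the budget: q_1* = 3 + 0.5·(I − 3·p_1 − 12·p_2)/p_1, and q_2* = 12 + 0.5·(…)/p_2.
Discretionary income = 76 − 3·6.75 − 12·1 = 43.75; q_1* = 3 + 0.5·43.75/6.75 = 6.2407; q_2* = 12 + 0.5·43.75/1 = 33.875.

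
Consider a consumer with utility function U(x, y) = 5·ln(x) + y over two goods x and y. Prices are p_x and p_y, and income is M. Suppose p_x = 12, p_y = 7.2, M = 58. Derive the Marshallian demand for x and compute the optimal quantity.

x* = 3

So x*(p_x,p_y) = 5·p_y/p_x, independent of income; and y* = (M − 5·p_y)/p_y.
At the given prices: x* = 5·7.2/12 = 3.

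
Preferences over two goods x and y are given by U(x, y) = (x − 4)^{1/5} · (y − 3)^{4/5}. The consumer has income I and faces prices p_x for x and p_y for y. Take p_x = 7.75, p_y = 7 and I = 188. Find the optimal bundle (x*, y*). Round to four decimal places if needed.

x* = 7.5097, y* = 18.5429

MRS = (1/4)·(y−3)/(x−4). Tangency with p_x/p_y gives y−3 = 4·(p_x/p_y)·(x−4).
Substituting into the budget: x* = 4 + 0.2·(I − 4·p_x − 3·p_y)/p_x, and y* = 3 + 0.8·(…)/p_y.
Discretionary income = 188 − 4·7.75 − 3·7 = 136; x* = 4 + 0.2·136/7.75 = 7.5097; y* = 3 + 0.8·136/7 = 18.5429.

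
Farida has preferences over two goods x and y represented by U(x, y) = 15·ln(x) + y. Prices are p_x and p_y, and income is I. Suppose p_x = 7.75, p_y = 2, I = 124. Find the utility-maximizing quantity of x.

x* = 3.871

Set MRS = p_x/p_y: (15/x)/1 = p_x/p_y.
So x*(p_x,p_y) = 15·p_y/p_x, independent of income; and y* = (I − 15·p_y)/p_y.
At the given prices: x* = 15·2/7.75 = 3.871.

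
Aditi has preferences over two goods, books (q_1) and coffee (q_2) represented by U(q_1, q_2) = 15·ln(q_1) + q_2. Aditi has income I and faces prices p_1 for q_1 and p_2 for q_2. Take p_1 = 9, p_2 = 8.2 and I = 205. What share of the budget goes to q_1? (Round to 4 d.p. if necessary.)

At the given prices: q_1* = 15·8.2/9 = 13.6667, and q_2* = 10.
Expenditure on q_1: 9·13.6667 = 123; share = 0.6.

share on q_1 = 0.6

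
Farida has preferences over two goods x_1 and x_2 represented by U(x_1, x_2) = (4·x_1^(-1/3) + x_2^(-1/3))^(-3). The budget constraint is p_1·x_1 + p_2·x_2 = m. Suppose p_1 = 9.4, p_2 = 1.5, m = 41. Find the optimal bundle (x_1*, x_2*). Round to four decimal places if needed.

With the ratio pinned down, the budget gives x_1* = m/(p_1 + p_2·(x_2/x_1)) and x_2* = (x_2/x_1)·x_1*.
Numerically x_2/x_1 = 1.400337, so x_1* = 41/(9.4 + 1.5·1.400337) = 3.5651 and x_2* = 1.400337·3.5651 = 4.9923.

x_1* = 3.5651, x_2* = 4.9923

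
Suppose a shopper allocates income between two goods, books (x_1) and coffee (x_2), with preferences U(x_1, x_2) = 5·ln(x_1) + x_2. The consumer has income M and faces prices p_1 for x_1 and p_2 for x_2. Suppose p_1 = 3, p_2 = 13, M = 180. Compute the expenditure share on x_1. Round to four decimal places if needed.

share on x_1 = 0.3611

MU_x_1 = 5/x_1, MU_x_2 = 1. Tangency: 5/x_1 = p_1/p_2.
So x_1*(p_1,p_2) = 5·p_2/p_1, independent of income; and x_2* = (M − 5·p_2)/p_2.
At the given prices: x_1* = 5·13/3 = 21.6667, and x_2* = 8.8462.
Expenditure on x_1: 3·21.6667 = 65; share = 0.3611.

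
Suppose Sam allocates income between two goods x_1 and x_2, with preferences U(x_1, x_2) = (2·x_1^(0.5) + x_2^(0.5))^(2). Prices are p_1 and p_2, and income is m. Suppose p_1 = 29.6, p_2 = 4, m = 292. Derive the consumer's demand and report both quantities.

x_1* = 3.4614, x_2* = 47.386

MRS = MU_x_1/MU_x_2 = 2·(x_2/x_1)^(0.5). Set equal to p_1/p_2.
Solve for the ratio: x_2/x_1 = [(1/2)·p_1/p_2]^(2).
Substitute x_2 = (x_2/x_1)·x_1 into the budget: x_1* = m/(p_1 + p_2·(x_2/x_1)).
Numerically x_2/x_1 = 13.69, so x_1* = 292/(29.6 + 4·13.69) = 3.4614 and x_2* = 13.69·3.4614 = 47.386.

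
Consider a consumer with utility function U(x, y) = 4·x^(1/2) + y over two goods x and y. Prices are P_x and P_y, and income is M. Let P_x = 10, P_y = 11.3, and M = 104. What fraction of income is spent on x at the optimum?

Thus x* = (2·P_y/P_x)² — independent of M — with the rest of income spent on y.
Plugging in: x* = (2·11.3/10)² = 5.1076, y* = 4.6835.
Expenditure on x: 10·5.1076 = 51.076; share = 0.4911.

share on x = 0.4911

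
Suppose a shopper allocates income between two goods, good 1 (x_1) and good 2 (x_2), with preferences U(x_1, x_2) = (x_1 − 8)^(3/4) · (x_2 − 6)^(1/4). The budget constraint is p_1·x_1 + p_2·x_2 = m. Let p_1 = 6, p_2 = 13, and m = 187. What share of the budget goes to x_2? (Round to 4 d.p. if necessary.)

This is Cobb-Douglas in (x_1−8, x_2−6): tangency gives 0.75·p_2·(x_2−6) = 0.25·p_1·(x_1−8).
Substituting into the budget: x_1* = 8 + 0.75·(m − 8·p_1 − 6·p_2)/p_1, and x_2* = 6 + 0.25·(…)/p_2.
Discretionary income = 187 − 8·6 − 6·13 = 61; x_1* = 8 + 0.75·61/6 = 15.625; x_2* = 6 + 0.25·61/13 = 7.1731.
Expenditure on x_2: 13·7.1731 = 93.25; share = 0.4987.

share on x_2 = 0.4987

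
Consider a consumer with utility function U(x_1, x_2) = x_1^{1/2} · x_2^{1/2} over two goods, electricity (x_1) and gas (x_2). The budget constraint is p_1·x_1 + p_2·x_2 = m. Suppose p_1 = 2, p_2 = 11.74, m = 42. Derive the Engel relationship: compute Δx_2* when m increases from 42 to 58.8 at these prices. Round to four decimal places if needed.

MU_x_1/MU_x_2 = (0.5·x_2)/(0.5·x_1); tangency sets this equal to p_1/p_2.
Rearranging, p_2·x_2 = p_1·x_1. Substituting into the budget gives p_1·x_1·(1 + 1) = m.
Demand: x_1*(p_1,p_2,m) = 0.5·m/p_1 and x_2* = 0.5·m/p_2.
At p_1=2, p_2=11.74, m=42: x_2* = 0.5·42/11.74 = 1.7888.
At m' = 58.8: x_2* = 2.5043. Change: 2.5043 − 1.7888 = 0.7155.

Δx_2* = 0.7155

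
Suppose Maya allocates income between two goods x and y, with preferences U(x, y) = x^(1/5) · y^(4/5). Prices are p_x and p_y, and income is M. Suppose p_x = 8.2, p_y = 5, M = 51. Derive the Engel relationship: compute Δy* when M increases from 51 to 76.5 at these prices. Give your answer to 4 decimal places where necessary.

MU_x/MU_y = (0.2·y)/(0.8·x); tangency sets this equal to p_x/p_y.
So 0.2·p_y·y = 0.8·p_x·x; combined with the budget, a share 0.2 of income goes to x.
Demand: x*(p_x,p_y,M) = 0.2·M/p_x and y* = 0.8·M/p_y.
At p_x=8.2, p_y=5, M=51: y* = 0.8·51/5 = 8.16.
At M' = 76.5: y* = 12.24. Change: 12.24 − 8.16 = 4.08.

Δy* = 4.08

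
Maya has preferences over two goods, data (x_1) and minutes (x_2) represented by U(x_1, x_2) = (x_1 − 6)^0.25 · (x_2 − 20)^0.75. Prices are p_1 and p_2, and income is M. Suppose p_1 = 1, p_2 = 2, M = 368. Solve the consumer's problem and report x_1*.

Let x_1' = x_1−6, x_2' = x_2−20. MRS = (1/3)·x_2'/x_1' = p_1/p_2.
After buying the subsistence bundle (6, 20), a share 0.25 of the remaining income goes to x_1: x_1* = 6 + 0.25·(M − 6p_1 − 20p_2)/p_1.
Discretionary income = 368 − 6·1 − 20·2 = 322; x_1* = 6 + 0.25·322/1 = 86.5.

x_1* = 86.5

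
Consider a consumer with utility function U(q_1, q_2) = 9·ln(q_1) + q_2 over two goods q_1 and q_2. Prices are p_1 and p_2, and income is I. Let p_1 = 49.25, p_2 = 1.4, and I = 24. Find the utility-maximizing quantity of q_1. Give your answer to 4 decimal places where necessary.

q_1* = 0.2558

Set MRS = p_1/p_2: (9/q_1)/1 = p_1/p_2.
So q_1*(p_1,p_2) = 9·p_2/p_1, independent of income; and q_2* = (I − 9·p_2)/p_2.
At the given prices: q_1* = 9·1.4/49.25 = 0.2558.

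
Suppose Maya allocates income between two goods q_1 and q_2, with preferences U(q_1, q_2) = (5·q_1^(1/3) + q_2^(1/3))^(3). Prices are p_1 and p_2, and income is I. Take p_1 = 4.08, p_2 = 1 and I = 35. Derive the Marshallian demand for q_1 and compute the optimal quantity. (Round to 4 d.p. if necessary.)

q_1* = 7.2658

Substitute q_2 = (q_2/q_1)·q_1 into the budget: q_1* = I/(p_1 + p_2·(q_2/q_1)).
Numerically q_2/q_1 = 0.737115, so q_1* = 35/(4.08 + 1·0.737115) = 7.2658.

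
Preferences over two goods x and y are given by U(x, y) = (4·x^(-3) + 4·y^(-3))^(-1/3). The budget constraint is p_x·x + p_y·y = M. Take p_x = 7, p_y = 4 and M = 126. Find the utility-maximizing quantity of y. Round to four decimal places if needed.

y* = 12.4924

From the CES first-order condition, (y/x)^(4) = p_x/p_y.
Solve for the ratio: y/x = [p_x/p_y]^(0.25).
Substitute y = (y/x)·x into the budget: x* = M/(p_x + p_y·(y/x)).
Numerically y/x = 1.150163, so x* = 126/(7 + 4·1.150163) = 10.8615 and y* = 1.150163·10.8615 = 12.4924.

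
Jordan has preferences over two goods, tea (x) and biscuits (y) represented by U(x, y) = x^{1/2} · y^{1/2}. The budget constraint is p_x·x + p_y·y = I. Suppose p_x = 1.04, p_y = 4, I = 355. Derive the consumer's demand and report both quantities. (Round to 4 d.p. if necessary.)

MU_x/MU_y = (0.5·y)/(0.5·x); tangency sets this equal to p_x/p_y.
Rearranging, p_y·y = p_x·x. Substituting into the budget gives p_x·x·(1 + 1) = I.
Demand: x*(p_x,p_y,I) = 0.5·I/p_x and y* = 0.5·I/p_y.
At p_x=1.04, p_y=4, I=355: x* = 0.5·355/1.04 = 170.6731, y* = 44.375.

x* = 170.6731, y* = 44.375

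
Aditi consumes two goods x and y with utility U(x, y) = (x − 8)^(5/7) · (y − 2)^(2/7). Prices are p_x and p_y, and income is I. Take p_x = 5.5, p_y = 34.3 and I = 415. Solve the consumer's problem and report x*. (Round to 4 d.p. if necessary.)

MRS = (5/2)·(y−2)/(x−8). Tangency with p_x/p_y gives y−2 = (2/5)·(p_x/p_y)·(x−8).
After buying the subsistence bundle (8, 2), a share 5/7 of the remaining income goes to x: x* = 8 + 5/7·(I − 8p_x − 2p_y)/p_x.
Discretionary income = 415 − 8·5.5 − 2·34.3 = 302.4; x* = 8 + 5/7·302.4/5.5 = 47.2727.

x* = 47.2727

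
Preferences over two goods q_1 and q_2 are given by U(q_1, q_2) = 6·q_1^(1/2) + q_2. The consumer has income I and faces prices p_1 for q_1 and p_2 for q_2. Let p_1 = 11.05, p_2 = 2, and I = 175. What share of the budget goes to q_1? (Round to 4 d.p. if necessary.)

Utility is quasi-linear in q_2; the FOC for q_1 is 3/√q_1 = p_1/p_2.
Thus q_1* = (3·p_2/p_1)² — independent of I — with the rest of income spent on q_2.
Plugging in: q_1* = (3·2/11.05)² = 0.2948, q_2* = 85.871.
Expenditure on q_1: 11.05·0.2948 = 3.2579; share = 0.0186.

share on q_1 = 0.0186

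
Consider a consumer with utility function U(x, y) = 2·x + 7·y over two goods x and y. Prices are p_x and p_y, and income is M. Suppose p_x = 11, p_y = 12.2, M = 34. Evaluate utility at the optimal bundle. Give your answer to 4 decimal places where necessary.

Perfect substitutes: compare marginal utility per dollar. 2/p_x vs 7/p_y → 0.1818 vs 0.5738.
y gives more utility per dollar, so spend all income on y: y* = M/p_y, x* = 0.
Numerically: x* = 0, y* = 2.7869.
Utility at the optimum: U(0, 2.7869) = 19.5082.

V = 19.5082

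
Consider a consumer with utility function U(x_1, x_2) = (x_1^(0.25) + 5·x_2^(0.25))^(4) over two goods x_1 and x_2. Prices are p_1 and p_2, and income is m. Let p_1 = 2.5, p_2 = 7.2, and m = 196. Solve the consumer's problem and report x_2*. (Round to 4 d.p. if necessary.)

x_2* = 23.3385

From the CES first-order condition, (1/5)·(x_2/x_1)^(0.75) = p_1/p_2.
Hence x_2/x_1 = (5·p_1/p_2)^(1/(0.75)), i.e. raised to the 4/3 power.
Substitute x_2 = (x_2/x_1)·x_1 into the budget: x_1* = m/(p_1 + p_2·(x_2/x_1)).
Numerically x_2/x_1 = 2.086588, so x_1* = 196/(2.5 + 7.2·2.086588) = 11.185 and x_2* = 2.086588·11.185 = 23.3385.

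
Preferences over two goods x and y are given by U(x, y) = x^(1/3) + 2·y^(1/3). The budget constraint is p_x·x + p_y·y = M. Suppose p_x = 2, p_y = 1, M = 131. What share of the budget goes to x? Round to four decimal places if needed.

MRS = MU_x/MU_y = (1/2)·(y/x)^(2/3). Set equal to p_x/p_y.
Hence y/x = (2·p_x/p_y)^(1/(2/3)), i.e. raised to the 1.5 power.
Substitute y = (y/x)·x into the budget: x* = M/(p_x + p_y·(y/x)).
Numerically y/x = 8, so x* = 131/(2 + 1·8) = 13.1 and y* = 8·13.1 = 104.8.
Expenditure on x: 2·13.1 = 26.2; share = 0.2.

share on x = 0.2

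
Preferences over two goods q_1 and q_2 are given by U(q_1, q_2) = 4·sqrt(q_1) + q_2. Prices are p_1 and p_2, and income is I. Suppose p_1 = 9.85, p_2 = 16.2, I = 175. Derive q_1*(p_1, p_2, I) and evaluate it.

MU_q_1 = 2/√q_1, MU_q_2 = 1. Tangency: 2/√q_1 = p_1/p_2.
Solve: √q_1 = 2·p_2/p_1, so q_1*(p_1,p_2) = (2·p_2/p_1)², and q_2* = (I − p_1·q_1*)/p_2.
Plugging in: q_1* = (2·16.2/9.85)² = 10.8198.

q_1* = 10.8198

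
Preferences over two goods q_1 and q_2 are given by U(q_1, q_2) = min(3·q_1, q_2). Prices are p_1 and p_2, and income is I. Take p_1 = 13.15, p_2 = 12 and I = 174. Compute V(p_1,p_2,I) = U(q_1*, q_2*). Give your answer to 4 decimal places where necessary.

V = 10.6205

With perfect complements, no substitution: consume in ratio q_1:q_2 = 1:3.
Budget: p_1·q_1 + p_2·3·q_1 = I, so (p_1 + 3·p_2)·q_1 = I.
Demand: q_1*(p_1,p_2,I) = I/(p_1 + 3·p_2), q_2* = 3·I/(p_1 + 3·p_2).
Here 13.15 + 3·12 = 49.15, giving q_1* = 3.5402 and q_2* = 10.6205.
Utility at the optimum: U(3.5402, 10.6205) = 10.6205.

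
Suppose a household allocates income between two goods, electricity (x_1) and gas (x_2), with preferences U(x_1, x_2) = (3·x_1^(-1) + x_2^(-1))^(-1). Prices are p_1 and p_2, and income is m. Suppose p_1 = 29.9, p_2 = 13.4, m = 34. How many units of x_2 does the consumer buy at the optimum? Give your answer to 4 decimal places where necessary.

x_2* = 0.7073

From the CES first-order condition, 3·(x_2/x_1)^(2) = p_1/p_2.
Solve for the ratio: x_2/x_1 = [(1/3)·p_1/p_2]^(0.5).
With the ratio pinned down, the budget gives x_1* = m/(p_1 + p_2·(x_2/x_1)) and x_2* = (x_2/x_1)·x_1*.
Numerically x_2/x_1 = 0.862427, so x_1* = 34/(29.9 + 13.4·0.862427) = 0.8201 and x_2* = 0.862427·0.8201 = 0.7073.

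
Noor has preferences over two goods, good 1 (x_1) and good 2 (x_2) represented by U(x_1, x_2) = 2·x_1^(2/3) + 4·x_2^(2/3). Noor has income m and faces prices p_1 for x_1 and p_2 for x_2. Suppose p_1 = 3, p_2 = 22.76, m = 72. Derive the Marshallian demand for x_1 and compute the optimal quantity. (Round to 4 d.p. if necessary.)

MRS = MU_x_1/MU_x_2 = (1/2)·(x_2/x_1)^(1/3). Set equal to p_1/p_2.
Solve for the ratio: x_2/x_1 = [2·p_1/p_2]^(3).
With the ratio pinned down, the budget gives x_1* = m/(p_1 + p_2·(x_2/x_1)) and x_2* = (x_2/x_1)·x_1*.
Numerically x_2/x_1 = 0.01832, so x_1* = 72/(3 + 22.76·0.01832) = 21.0713.

x_1* = 21.0713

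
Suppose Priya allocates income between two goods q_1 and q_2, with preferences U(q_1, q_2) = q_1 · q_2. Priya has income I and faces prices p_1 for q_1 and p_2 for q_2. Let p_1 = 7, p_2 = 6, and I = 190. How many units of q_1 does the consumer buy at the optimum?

MU_q_1/MU_q_2 = (q_2)/(q_1); tangency sets this equal to p_1/p_2.
So p_2·q_2 = p_1·q_1; combined with the budget, a share 0.5 of income goes to q_1.
Demand: q_1*(p_1,p_2,I) = 0.5·I/p_1 and q_2* = 0.5·I/p_2.
At p_1=7, p_2=6, I=190: q_1* = 0.5·190/7 = 13.5714.

q_1* = 13.5714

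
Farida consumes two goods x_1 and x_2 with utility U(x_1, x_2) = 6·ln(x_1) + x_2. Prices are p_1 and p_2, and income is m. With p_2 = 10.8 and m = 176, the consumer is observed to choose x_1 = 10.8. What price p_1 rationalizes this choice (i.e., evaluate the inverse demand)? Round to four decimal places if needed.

p_1 = 6

Set MRS = p_1/p_2: (6/x_1)/1 = p_1/p_2.
So x_1*(p_1,p_2) = 6·p_2/p_1, independent of income; and x_2* = (m − 6·p_2)/p_2.
Set x_1* = 10.8 in the demand function and solve for p_1: p_1 = 6.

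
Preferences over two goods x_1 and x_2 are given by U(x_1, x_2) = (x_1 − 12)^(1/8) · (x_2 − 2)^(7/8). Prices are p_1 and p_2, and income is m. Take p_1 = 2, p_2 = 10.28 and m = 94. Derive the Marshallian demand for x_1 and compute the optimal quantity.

x_1* = 15.09

MRS = (1/7)·(x_2−2)/(x_1−12). Tangency with p_1/p_2 gives x_2−2 = 7·(p_1/p_2)·(x_1−12).
After buying the subsistence bundle (12, 2), a share 0.125 of the remaining income goes to x_1: x_1* = 12 + 0.125·(m − 12p_1 − 2p_2)/p_1.
Discretionary income = 94 − 12·2 − 2·10.28 = 49.44; x_1* = 12 + 0.125·49.44/2 = 15.09.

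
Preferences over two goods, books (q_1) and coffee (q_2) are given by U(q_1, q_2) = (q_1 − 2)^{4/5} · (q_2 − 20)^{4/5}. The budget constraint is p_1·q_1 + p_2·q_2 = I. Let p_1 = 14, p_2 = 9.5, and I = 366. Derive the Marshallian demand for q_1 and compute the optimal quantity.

After buying the subsistence bundle (2, 20), a share 0.5 of the remaining income goes to q_1: q_1* = 2 + 0.5·(I − 2p_1 − 20p_2)/p_1.
Discretionary income = 366 − 2·14 − 20·9.5 = 148; q_1* = 2 + 0.5·148/14 = 7.2857.

q_1* = 7.2857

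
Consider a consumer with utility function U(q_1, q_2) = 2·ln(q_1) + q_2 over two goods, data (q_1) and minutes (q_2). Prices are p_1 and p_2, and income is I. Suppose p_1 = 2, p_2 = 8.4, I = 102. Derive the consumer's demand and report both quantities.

q_1* = 8.4, q_2* = 10.1429

Set MRS = p_1/p_2: (2/q_1)/1 = p_1/p_2.
So q_1*(p_1,p_2) = 2·p_2/p_1, independent of income; and q_2* = (I − 2·p_2)/p_2.
At the given prices: q_1* = 2·8.4/2 = 8.4, and q_2* = 10.1429.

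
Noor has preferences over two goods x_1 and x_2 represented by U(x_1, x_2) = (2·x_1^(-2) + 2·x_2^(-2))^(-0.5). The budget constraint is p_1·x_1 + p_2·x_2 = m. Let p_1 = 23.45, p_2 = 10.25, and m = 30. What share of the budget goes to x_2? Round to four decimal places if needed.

share on x_2 = 0.3655

From the CES first-order condition, (x_2/x_1)^(3) = p_1/p_2.
Solve for the ratio: x_2/x_1 = [p_1/p_2]^(1/3).
Substitute x_2 = (x_2/x_1)·x_1 into the budget: x_1* = m/(p_1 + p_2·(x_2/x_1)).
Numerically x_2/x_1 = 1.317669, so x_1* = 30/(23.45 + 10.25·1.317669) = 0.8118 and x_2* = 1.317669·0.8118 = 1.0696.
Expenditure on x_2: 10.25·1.0696 = 10.9639; share = 0.3655.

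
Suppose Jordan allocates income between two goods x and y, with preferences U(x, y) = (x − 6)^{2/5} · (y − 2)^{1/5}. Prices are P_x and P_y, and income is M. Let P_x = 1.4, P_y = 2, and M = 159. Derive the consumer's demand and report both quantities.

x* = 75.8095, y* = 26.4333

Let x' = x−6, y' = y−2. MRS = 2·y'/x' = P_x/P_y.
Substituting into the budget: x* = 6 + 2/3·(M − 6·P_x − 2·P_y)/P_x, and y* = 2 + 1/3·(…)/P_y.
Discretionary income = 159 − 6·1.4 − 2·2 = 146.6; x* = 6 + 2/3·146.6/1.4 = 75.8095; y* = 2 + 1/3·146.6/2 = 26.4333.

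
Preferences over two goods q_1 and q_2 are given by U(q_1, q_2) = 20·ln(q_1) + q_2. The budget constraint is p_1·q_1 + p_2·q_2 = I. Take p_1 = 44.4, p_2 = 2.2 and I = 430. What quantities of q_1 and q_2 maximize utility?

MU_q_1 = 20/q_1, MU_q_2 = 1. Tangency: 20/q_1 = p_1/p_2.
So q_1*(p_1,p_2) = 20·p_2/p_1, independent of income; and q_2* = (I − 20·p_2)/p_2.
At the given prices: q_1* = 20·2.2/44.4 = 0.991, and q_2* = 175.4545.

q_1* = 0.991, q_2* = 175.4545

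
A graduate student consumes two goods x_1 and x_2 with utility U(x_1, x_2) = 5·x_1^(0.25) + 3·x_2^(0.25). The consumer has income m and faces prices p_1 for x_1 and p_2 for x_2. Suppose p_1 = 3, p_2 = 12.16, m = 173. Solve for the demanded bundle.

x_1* = 43.7733, x_2* = 3.4276

MRS = MU_x_1/MU_x_2 = (5/3)·(x_2/x_1)^(0.75). Set equal to p_1/p_2.
Solve for the ratio: x_2/x_1 = [(3/5)·p_1/p_2]^(4/3).
Substitute x_2 = (x_2/x_1)·x_1 into the budget: x_1* = m/(p_1 + p_2·(x_2/x_1)).
Numerically x_2/x_1 = 0.078304, so x_1* = 173/(3 + 12.16·0.078304) = 43.7733 and x_2* = 0.078304·43.7733 = 3.4276.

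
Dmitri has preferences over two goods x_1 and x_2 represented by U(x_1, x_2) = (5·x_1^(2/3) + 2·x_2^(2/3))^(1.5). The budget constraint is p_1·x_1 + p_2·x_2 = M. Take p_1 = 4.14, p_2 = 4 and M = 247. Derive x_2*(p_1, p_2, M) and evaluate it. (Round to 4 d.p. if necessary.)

x_2* = 3.9619

With the ratio pinned down, the budget gives x_1* = M/(p_1 + p_2·(x_2/x_1)) and x_2* = (x_2/x_1)·x_1*.
Numerically x_2/x_1 = 0.070958, so x_1* = 247/(4.14 + 4·0.070958) = 55.8339 and x_2* = 0.070958·55.8339 = 3.9619.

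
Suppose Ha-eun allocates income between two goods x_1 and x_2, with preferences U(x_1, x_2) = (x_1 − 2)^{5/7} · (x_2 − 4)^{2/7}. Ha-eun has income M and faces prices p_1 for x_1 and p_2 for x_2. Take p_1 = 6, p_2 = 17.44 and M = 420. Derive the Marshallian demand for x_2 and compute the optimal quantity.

Let x_1' = x_1−2, x_2' = x_2−4. MRS = (5/2)·x_2'/x_1' = p_1/p_2.
After buying the subsistence bundle (2, 4), a share 5/7 of the remaining income goes to x_1: x_1* = 2 + 5/7·(M − 2p_1 − 4p_2)/p_1.
Discretionary income = 420 − 2·6 − 4·17.44 = 338.24; x_2* = 4 + 2/7·338.24/17.44 = 9.5413.

x_2* = 9.5413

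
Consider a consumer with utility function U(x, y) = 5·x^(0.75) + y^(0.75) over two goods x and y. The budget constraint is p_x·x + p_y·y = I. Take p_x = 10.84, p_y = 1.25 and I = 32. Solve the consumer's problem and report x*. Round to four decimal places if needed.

x* = 1.4446

MU_x ∝ 5·x^(-0.25), MU_y ∝ y^(-0.25), so MRS = 5·(y/x)^(0.25) = p_x/p_y.
Hence y/x = ((1/5)·p_x/p_y)^(1/(0.25)), i.e. raised to the 4 power.
With the ratio pinned down, the budget gives x* = I/(p_x + p_y·(y/x)) and y* = (y/x)·x*.
Numerically y/x = 9.048926, so x* = 32/(10.84 + 1.25·9.048926) = 1.4446.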